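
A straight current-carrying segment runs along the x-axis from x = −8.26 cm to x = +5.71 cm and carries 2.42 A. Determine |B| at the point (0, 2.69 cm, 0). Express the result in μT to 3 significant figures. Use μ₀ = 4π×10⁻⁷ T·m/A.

B ≈ 16.7 μT

For a finite straight segment, B = (μ₀I/4πd)(sinθ₁ + sinθ₂), where θ₁, θ₂ are the angles from the perpendicular to each end.
The perpendicular distance is d = 0.0269 m; the end-offsets along the wire are a = 0.0826 m and b = 0.0571 m.
sinθ₁ = 0.0826/√(0.0826²+0.0269²) = 0.9508; sinθ₂ = 0.0571/√(0.0571²+0.0269²) = 0.9046.
B = (4π×10⁻⁷ × 2.42) / (4π × 0.0269) × (0.9508 + 0.9046) = 1.67×10⁻⁵ T.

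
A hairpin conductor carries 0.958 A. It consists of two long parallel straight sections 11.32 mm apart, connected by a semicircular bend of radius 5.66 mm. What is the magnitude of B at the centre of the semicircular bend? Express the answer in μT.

The semicircular arc contributes B_arc = μ₀I·π/(4πR) = μ₀I/(4R) = 5.32×10⁻⁵ T.
Each semi-infinite lead is at perpendicular distance R = 0.00566 m from the centre, with the perpendicular foot at its near end, so it contributes μ₀I/(4πR); both point the same way, together 3.39×10⁻⁵ T.
Arc and leads all point the same direction: B = 5.32×10⁻⁵ + 3.39×10⁻⁵ = 8.70×10⁻⁵ T.

B ≈ 87.0 μT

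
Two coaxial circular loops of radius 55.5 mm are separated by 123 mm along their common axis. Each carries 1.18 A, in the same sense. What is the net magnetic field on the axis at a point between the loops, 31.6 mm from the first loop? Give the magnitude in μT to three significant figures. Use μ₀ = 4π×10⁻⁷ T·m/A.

Each loop contributes B = μ₀IR²/[2(R²+z²)^(3/2)] on the axis, with z measured from that loop.
Loop 1 (z = 0.0316 m): B₁ = 8.77×10⁻⁶ T. Loop 2 (z = 0.0914 m): B₂ = 1.87×10⁻⁶ T.
The fields add: B = B₁ + B₂ = 1.06×10⁻⁵ T.

B ≈ 10.6 μT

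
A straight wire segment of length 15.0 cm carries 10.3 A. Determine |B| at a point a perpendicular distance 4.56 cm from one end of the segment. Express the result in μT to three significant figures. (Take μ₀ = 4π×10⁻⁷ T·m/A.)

B ≈ 21.6 μT

For a finite straight segment, B = (μ₀I/4πd)(sinθ₁ + sinθ₂), where θ₁, θ₂ are the angles from the perpendicular to each end.
The perpendicular foot is at one end, so the two end-offsets along the wire are 0 and L = 0.15 m.
sinθ₁ = 0/√(0²+0.0456²) = 0.0000; sinθ₂ = 0.15/√(0.15²+0.0456²) = 0.9568.
B = (4π×10⁻⁷ × 10.3) / (4π × 0.0456) × (0.0000 + 0.9568) = 2.16×10⁻⁵ T.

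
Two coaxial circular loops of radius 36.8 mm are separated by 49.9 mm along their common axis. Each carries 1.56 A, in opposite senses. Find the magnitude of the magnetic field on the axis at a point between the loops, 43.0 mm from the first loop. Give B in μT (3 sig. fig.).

Each loop contributes B = μ₀IR²/[2(R²+z²)^(3/2)] on the axis, with z measured from that loop.
Loop 1 (z = 0.043 m): B₁ = 7.32×10⁻⁶ T. Loop 2 (z = 0.0069 m): B₂ = 2.53×10⁻⁵ T.
The fields oppose: B = |B₁ − B₂| = 1.80×10⁻⁵ T.

B ≈ 18.0 μT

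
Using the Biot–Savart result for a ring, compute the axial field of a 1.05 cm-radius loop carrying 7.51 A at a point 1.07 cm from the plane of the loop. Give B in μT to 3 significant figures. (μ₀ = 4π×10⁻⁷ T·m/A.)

B ≈ 154 μT

On the axis of a circular loop, B = μ₀IR² / [2(R²+z²)^(3/2)].
R² + z² = (0.0105)² + (0.0107)² = 0.0002247 m², and (R²+z²)^(3/2) = 3.37×10⁻⁶ m³.
B = (4π×10⁻⁷ × 7.51 × 0.0001103) / (2 × 3.37×10⁻⁶) = 1.54×10⁻⁴ T.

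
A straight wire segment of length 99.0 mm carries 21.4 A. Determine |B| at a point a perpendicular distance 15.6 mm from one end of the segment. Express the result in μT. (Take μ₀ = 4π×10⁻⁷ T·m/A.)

For a finite straight segment, B = (μ₀I/4πd)(sinθ₁ + sinθ₂), where θ₁, θ₂ are the angles from the perpendicular to each end.
The perpendicular foot is at one end, so the two end-offsets along the wire are 0 and L = 0.099 m.
sinθ₁ = 0/√(0²+0.0156²) = 0.0000; sinθ₂ = 0.099/√(0.099²+0.0156²) = 0.9878.
B = (4π×10⁻⁷ × 21.4) / (4π × 0.0156) × (0.0000 + 0.9878) = 1.36×10⁻⁴ T.

B ≈ 136 μT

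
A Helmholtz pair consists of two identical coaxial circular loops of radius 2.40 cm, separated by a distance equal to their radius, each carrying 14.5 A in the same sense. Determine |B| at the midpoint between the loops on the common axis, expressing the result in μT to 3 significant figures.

B ≈ 543 μT

Each loop contributes B = μ₀IR²/[2(R²+z²)^(3/2)] on the axis, with z measured from that loop.
Loop 1 (z = 0.012 m): B₁ = 2.72×10⁻⁴ T. Loop 2 (z = 0.012 m): B₂ = 2.72×10⁻⁴ T.
The fields add: B = B₁ + B₂ = 5.43×10⁻⁴ T.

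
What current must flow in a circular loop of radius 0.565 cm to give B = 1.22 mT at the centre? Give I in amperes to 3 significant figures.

At the centre of a circular loop B = μ₀I/(2R), so I = 2RB/μ₀.
With R = 0.00565 m, I = 2 × 0.00565 × 1.22×10⁻³ / (4π×10⁻⁷) = 11.0 A.

I ≈ 11.0 A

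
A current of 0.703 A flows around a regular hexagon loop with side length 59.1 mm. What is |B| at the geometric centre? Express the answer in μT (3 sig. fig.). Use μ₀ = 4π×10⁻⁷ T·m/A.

B ≈ 8.24 μT

Each side is a finite straight segment at perpendicular distance d = a/(2 tan(π/6)) = 0.05118 m from the centre, with end-angles ±π/6.
One side contributes B₁ = (μ₀I/4πd)·2 sin(π/6) = 1.37×10⁻⁶ T.
All 6 sides add in the same direction: B = 6 × 1.37×10⁻⁶ = 8.24×10⁻⁶ T.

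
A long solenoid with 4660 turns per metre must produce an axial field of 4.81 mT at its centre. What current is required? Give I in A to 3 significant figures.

Inside a long solenoid B = μ₀nI with n = 4660 m⁻¹, so I = B/(μ₀n).
I = 4.81×10⁻³ / (4π×10⁻⁷ × 4660) = 0.821 A.

I ≈ 0.821 A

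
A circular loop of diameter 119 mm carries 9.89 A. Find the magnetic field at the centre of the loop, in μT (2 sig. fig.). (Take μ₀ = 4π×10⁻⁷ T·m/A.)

B ≈ 100 μT

At the centre of a circular loop the Biot–Savart law gives B = μ₀I/(2R) (so R = 0.0595 m).
B = (4π×10⁻⁷ × 9.89) / (2 × 0.0595) = 1.04×10⁻⁴ T.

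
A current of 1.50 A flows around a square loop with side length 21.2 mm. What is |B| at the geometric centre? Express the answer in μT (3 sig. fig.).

B ≈ 80.0 μT

Each side is a finite straight segment at perpendicular distance d = a/(2 tan(π/4)) = 0.0106 m from the centre, with end-angles ±π/4.
One side contributes B₁ = (μ₀I/4πd)·2 sin(π/4) = 2.00×10⁻⁵ T.
All 4 sides add in the same direction: B = 4 × 2.00×10⁻⁵ = 8.00×10⁻⁵ T.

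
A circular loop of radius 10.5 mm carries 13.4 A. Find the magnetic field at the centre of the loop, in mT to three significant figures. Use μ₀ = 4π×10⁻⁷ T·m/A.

B ≈ 0.802 mT

At the centre of a circular loop the Biot–Savart law gives B = μ₀I/(2R).
B = (4π×10⁻⁷ × 13.4) / (2 × 0.0105) = 8.02×10⁻⁴ T.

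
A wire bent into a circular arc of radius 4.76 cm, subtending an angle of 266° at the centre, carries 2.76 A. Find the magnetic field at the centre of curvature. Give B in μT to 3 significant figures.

B ≈ 26.9 μT

The Biot–Savart field of a circular arc at its centre is B = μ₀Iφ/(4πR), with φ = 4.643 rad.
B = (4π×10⁻⁷ × 2.76 × 4.643) / (4π × 0.0476) = 2.69×10⁻⁵ T.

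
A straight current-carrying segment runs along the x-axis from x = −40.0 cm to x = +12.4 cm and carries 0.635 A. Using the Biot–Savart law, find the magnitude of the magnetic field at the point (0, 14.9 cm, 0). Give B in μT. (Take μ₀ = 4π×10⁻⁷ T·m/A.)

B ≈ 0.672 μT

For a finite straight segment, B = (μ₀I/4πd)(sinθ₁ + sinθ₂), where θ₁, θ₂ are the angles from the perpendicular to each end.
The perpendicular distance is d = 0.149 m; the end-offsets along the wire are a = 0.4 m and b = 0.124 m.
sinθ₁ = 0.4/√(0.4²+0.149²) = 0.9371; sinθ₂ = 0.124/√(0.124²+0.149²) = 0.6397.
B = (4π×10⁻⁷ × 0.635) / (4π × 0.149) × (0.9371 + 0.6397) = 6.72×10⁻⁷ T.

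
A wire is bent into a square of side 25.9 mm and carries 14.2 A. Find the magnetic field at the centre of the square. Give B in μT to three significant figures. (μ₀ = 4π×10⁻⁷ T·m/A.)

B ≈ 620 μT

Each side is a finite straight segment at perpendicular distance d = a/(2 tan(π/4)) = 0.01295 m from the centre, with end-angles ±π/4.
One side contributes B₁ = (μ₀I/4πd)·2 sin(π/4) = 1.55×10⁻⁴ T.
All 4 sides add in the same direction: B = 4 × 1.55×10⁻⁴ = 6.20×10⁻⁴ T.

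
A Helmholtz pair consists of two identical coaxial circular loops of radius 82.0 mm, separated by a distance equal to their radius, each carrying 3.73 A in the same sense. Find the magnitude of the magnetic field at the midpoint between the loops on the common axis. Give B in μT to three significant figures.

Each loop contributes B = μ₀IR²/[2(R²+z²)^(3/2)] on the axis, with z measured from that loop.
Loop 1 (z = 0.041 m): B₁ = 2.05×10⁻⁵ T. Loop 2 (z = 0.041 m): B₂ = 2.05×10⁻⁵ T.
The fields add: B = B₁ + B₂ = 4.09×10⁻⁵ T.

B ≈ 40.9 μT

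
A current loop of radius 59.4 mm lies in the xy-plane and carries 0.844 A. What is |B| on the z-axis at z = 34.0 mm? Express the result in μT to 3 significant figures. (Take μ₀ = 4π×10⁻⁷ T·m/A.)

B ≈ 5.84 μT

On the axis of a circular loop, B = μ₀IR² / [2(R²+z²)^(3/2)].
R² + z² = (0.0594)² + (0.034)² = 0.004684 m², and (R²+z²)^(3/2) = 3.21×10⁻⁴ m³.
B = (4π×10⁻⁷ × 0.844 × 0.003528) / (2 × 3.21×10⁻⁴) = 5.84×10⁻⁶ T.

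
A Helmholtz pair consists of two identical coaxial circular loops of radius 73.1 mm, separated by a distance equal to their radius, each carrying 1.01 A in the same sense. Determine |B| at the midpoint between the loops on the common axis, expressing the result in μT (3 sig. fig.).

B ≈ 12.4 μT

Each loop contributes B = μ₀IR²/[2(R²+z²)^(3/2)] on the axis, with z measured from that loop.
Loop 1 (z = 0.03655 m): B₁ = 6.21×10⁻⁶ T. Loop 2 (z = 0.03655 m): B₂ = 6.21×10⁻⁶ T.
The fields add: B = B₁ + B₂ = 1.24×10⁻⁵ T.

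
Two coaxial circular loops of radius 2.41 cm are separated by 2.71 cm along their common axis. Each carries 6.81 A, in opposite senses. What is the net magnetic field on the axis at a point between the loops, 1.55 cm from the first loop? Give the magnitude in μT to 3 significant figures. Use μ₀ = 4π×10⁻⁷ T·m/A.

Each loop contributes B = μ₀IR²/[2(R²+z²)^(3/2)] on the axis, with z measured from that loop.
Loop 1 (z = 0.0155 m): B₁ = 1.06×10⁻⁴ T. Loop 2 (z = 0.0116 m): B₂ = 1.30×10⁻⁴ T.
The fields oppose: B = |B₁ − B₂| = 2.43×10⁻⁵ T.

B ≈ 24.3 μT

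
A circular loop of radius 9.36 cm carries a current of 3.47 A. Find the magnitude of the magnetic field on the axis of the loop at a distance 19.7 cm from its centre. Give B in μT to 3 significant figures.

On the axis of a circular loop, B = μ₀IR² / [2(R²+z²)^(3/2)].
R² + z² = (0.0936)² + (0.197)² = 0.04757 m², and (R²+z²)^(3/2) = 1.04×10⁻² m³.
B = (4π×10⁻⁷ × 3.47 × 0.008761) / (2 × 1.04×10⁻²) = 1.84×10⁻⁶ T.

B ≈ 1.84 μT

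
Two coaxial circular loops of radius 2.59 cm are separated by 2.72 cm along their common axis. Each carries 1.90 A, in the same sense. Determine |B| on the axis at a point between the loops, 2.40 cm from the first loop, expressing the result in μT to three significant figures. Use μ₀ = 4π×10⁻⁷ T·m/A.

B ≈ 63.2 μT

Each loop contributes B = μ₀IR²/[2(R²+z²)^(3/2)] on the axis, with z measured from that loop.
Loop 1 (z = 0.024 m): B₁ = 1.82×10⁻⁵ T. Loop 2 (z = 0.0032 m): B₂ = 4.51×10⁻⁵ T.
The fields add: B = B₁ + B₂ = 6.32×10⁻⁵ T.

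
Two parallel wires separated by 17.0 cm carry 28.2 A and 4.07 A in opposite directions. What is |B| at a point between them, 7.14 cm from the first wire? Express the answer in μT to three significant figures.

Each long wire gives B = μ₀I/(2πd). Distances are d₁ = 0.0714 m and d₂ = 0.0986 m.
B₁ = 7.90×10⁻⁵ T, B₂ = 8.26×10⁻⁶ T.
Between antiparallel currents both contributions point the same way, so they add. B = B₁ + B₂ = 7.90×10⁻⁵ + 8.26×10⁻⁶ = 8.72×10⁻⁵ T.

B ≈ 87.2 μT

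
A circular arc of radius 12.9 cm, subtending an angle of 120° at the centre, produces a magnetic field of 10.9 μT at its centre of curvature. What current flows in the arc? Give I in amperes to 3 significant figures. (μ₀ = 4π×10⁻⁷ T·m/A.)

For a circular arc, B = μ₀Iφ/(4πR) with φ in radians; here φ = 2.094 rad.
So I = 4πRB/(μ₀φ) = 4π × 0.129 × 1.09×10⁻⁵ / (4π×10⁻⁷ × 2.094) = 6.71 A.

I ≈ 6.71 A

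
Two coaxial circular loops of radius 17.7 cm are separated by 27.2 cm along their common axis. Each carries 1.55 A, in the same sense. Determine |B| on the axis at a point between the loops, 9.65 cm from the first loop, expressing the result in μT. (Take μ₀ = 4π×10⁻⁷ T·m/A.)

Each loop contributes B = μ₀IR²/[2(R²+z²)^(3/2)] on the axis, with z measured from that loop.
Loop 1 (z = 0.0965 m): B₁ = 3.72×10⁻⁶ T. Loop 2 (z = 0.1755 m): B₂ = 1.97×10⁻⁶ T.
The fields add: B = B₁ + B₂ = 5.69×10⁻⁶ T.

B ≈ 5.69 μT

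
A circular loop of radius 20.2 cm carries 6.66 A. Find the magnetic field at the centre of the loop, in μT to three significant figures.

B ≈ 20.7 μT

At the centre of a circular loop the Biot–Savart law gives B = μ₀I/(2R).
B = (4π×10⁻⁷ × 6.66) / (2 × 0.202) = 2.07×10⁻⁵ T.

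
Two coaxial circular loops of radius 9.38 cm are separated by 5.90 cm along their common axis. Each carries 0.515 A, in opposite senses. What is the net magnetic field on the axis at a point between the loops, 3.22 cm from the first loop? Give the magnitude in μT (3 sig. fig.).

Each loop contributes B = μ₀IR²/[2(R²+z²)^(3/2)] on the axis, with z measured from that loop.
Loop 1 (z = 0.0322 m): B₁ = 2.92×10⁻⁶ T. Loop 2 (z = 0.0268 m): B₂ = 3.07×10⁻⁶ T.
The fields oppose: B = |B₁ − B₂| = 1.48×10⁻⁷ T.

B ≈ 0.148 μT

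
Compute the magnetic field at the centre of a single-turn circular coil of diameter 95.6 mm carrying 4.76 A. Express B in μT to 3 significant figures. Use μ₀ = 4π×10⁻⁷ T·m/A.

At the centre of a circular loop the Biot–Savart law gives B = μ₀I/(2R) (so R = 0.0478 m).
B = (4π×10⁻⁷ × 4.76) / (2 × 0.0478) = 6.26×10⁻⁵ T.

B ≈ 62.6 μT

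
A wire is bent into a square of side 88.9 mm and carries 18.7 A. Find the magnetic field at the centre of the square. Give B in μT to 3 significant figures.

Each side is a finite straight segment at perpendicular distance d = a/(2 tan(π/4)) = 0.04445 m from the centre, with end-angles ±π/4.
One side contributes B₁ = (μ₀I/4πd)·2 sin(π/4) = 5.95×10⁻⁵ T.
All 4 sides add in the same direction: B = 4 × 5.95×10⁻⁵ = 2.38×10⁻⁴ T.

B ≈ 238 μT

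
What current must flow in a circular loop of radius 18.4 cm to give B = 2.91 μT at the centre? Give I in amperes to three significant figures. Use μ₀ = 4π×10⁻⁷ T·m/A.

At the centre of a circular loop B = μ₀I/(2R), so I = 2RB/μ₀.
With R = 0.184 m, I = 2 × 0.184 × 2.91×10⁻⁶ / (4π×10⁻⁷) = 0.852 A.

I ≈ 0.852 A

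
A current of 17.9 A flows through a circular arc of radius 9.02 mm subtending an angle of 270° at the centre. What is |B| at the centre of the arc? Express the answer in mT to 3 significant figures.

B ≈ 0.935 mT

The Biot–Savart field of a circular arc at its centre is B = μ₀Iφ/(4πR), with φ = 4.712 rad.
B = (4π×10⁻⁷ × 17.9 × 4.712) / (4π × 0.00902) = 9.35×10⁻⁴ T.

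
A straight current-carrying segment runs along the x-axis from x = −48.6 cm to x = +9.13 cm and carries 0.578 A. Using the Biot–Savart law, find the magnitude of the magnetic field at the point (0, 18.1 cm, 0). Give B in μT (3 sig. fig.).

For a finite straight segment, B = (μ₀I/4πd)(sinθ₁ + sinθ₂), where θ₁, θ₂ are the angles from the perpendicular to each end.
The perpendicular distance is d = 0.181 m; the end-offsets along the wire are a = 0.486 m and b = 0.0913 m.
sinθ₁ = 0.486/√(0.486²+0.181²) = 0.9371; sinθ₂ = 0.0913/√(0.0913²+0.181²) = 0.4504.
B = (4π×10⁻⁷ × 0.578) / (4π × 0.181) × (0.9371 + 0.4504) = 4.43×10⁻⁷ T.

B ≈ 0.443 μT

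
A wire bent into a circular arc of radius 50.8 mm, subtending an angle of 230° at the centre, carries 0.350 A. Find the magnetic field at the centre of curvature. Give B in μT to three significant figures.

The Biot–Savart field of a circular arc at its centre is B = μ₀Iφ/(4πR), with φ = 4.014 rad.
B = (4π×10⁻⁷ × 0.350 × 4.014) / (4π × 0.0508) = 2.77×10⁻⁶ T.

B ≈ 2.77 μT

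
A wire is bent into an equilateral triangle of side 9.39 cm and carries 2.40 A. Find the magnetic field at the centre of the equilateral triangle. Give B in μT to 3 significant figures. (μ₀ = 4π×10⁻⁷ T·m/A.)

Each side is a finite straight segment at perpendicular distance d = a/(2 tan(π/3)) = 0.02711 m from the centre, with end-angles ±π/3.
One side contributes B₁ = (μ₀I/4πd)·2 sin(π/3) = 1.53×10⁻⁵ T.
All 3 sides add in the same direction: B = 3 × 1.53×10⁻⁵ = 4.60×10⁻⁵ T.

B ≈ 46.0 μT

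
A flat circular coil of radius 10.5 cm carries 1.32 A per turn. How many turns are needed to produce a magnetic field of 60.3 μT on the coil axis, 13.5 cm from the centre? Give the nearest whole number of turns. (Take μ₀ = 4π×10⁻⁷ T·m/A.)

N = 33

For an N-turn coil, B = Nμ₀IR²/[2(R²+z²)^(3/2)]. A single turn gives B₁ = 1.83×10⁻⁶ T with R = 0.105 m, z = 0.135 m.
N = B/B₁ = 6.03×10⁻⁵ / 1.83×10⁻⁶ = 32.99.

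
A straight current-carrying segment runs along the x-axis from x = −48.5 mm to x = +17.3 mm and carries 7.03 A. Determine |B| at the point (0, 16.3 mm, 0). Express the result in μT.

B ≈ 72.3 μT

For a finite straight segment, B = (μ₀I/4πd)(sinθ₁ + sinθ₂), where θ₁, θ₂ are the angles from the perpendicular to each end.
The perpendicular distance is d = 0.0163 m; the end-offsets along the wire are a = 0.0485 m and b = 0.0173 m.
sinθ₁ = 0.0485/√(0.0485²+0.0163²) = 0.9479; sinθ₂ = 0.0173/√(0.0173²+0.0163²) = 0.7278.
B = (4π×10⁻⁷ × 7.03) / (4π × 0.0163) × (0.9479 + 0.7278) = 7.23×10⁻⁵ T.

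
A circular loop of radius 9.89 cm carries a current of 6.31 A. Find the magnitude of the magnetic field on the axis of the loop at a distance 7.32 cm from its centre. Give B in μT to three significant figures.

On the axis of a circular loop, B = μ₀IR² / [2(R²+z²)^(3/2)].
R² + z² = (0.0989)² + (0.0732)² = 0.01514 m², and (R²+z²)^(3/2) = 1.86×10⁻³ m³.
B = (4π×10⁻⁷ × 6.31 × 0.009781) / (2 × 1.86×10⁻³) = 2.08×10⁻⁵ T.

B ≈ 20.8 μT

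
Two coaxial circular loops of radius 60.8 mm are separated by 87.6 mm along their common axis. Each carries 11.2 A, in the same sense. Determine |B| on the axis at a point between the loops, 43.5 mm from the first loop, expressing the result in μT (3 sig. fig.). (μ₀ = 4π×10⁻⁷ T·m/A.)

Each loop contributes B = μ₀IR²/[2(R²+z²)^(3/2)] on the axis, with z measured from that loop.
Loop 1 (z = 0.0435 m): B₁ = 6.23×10⁻⁵ T. Loop 2 (z = 0.0441 m): B₂ = 6.14×10⁻⁵ T.
The fields add: B = B₁ + B₂ = 1.24×10⁻⁴ T.

B ≈ 124 μT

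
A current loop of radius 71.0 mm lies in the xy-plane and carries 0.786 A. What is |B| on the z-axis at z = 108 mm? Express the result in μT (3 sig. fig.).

On the axis of a circular loop, B = μ₀IR² / [2(R²+z²)^(3/2)].
R² + z² = (0.071)² + (0.108)² = 0.01671 m², and (R²+z²)^(3/2) = 2.16×10⁻³ m³.
B = (4π×10⁻⁷ × 0.786 × 0.005041) / (2 × 2.16×10⁻³) = 1.15×10⁻⁶ T.

B ≈ 1.15 μT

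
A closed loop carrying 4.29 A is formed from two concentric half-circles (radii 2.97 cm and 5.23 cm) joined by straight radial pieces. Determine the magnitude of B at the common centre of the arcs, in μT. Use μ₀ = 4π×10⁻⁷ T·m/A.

The radial connectors point toward the centre, so dl × r̂ = 0 and they contribute nothing.
Each semicircle gives μ₀I/(4R): inner arc 4.54×10⁻⁵ T, outer arc 2.58×10⁻⁵ T.
The two arcs carry current in opposite angular senses, so their fields oppose: B = |4.54×10⁻⁵ − 2.58×10⁻⁵| = 1.96×10⁻⁵ T.

B ≈ 19.6 μT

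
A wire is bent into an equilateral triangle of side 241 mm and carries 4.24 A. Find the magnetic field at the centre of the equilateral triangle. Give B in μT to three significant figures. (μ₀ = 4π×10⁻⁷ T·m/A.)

B ≈ 31.7 μT

Each side is a finite straight segment at perpendicular distance d = a/(2 tan(π/3)) = 0.06957 m from the centre, with end-angles ±π/3.
One side contributes B₁ = (μ₀I/4πd)·2 sin(π/3) = 1.06×10⁻⁵ T.
All 3 sides add in the same direction: B = 3 × 1.06×10⁻⁵ = 3.17×10⁻⁵ T.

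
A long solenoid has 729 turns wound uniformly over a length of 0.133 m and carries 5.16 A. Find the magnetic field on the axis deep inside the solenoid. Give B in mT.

Inside a long solenoid, B = μ₀nI with n = 5481 turns/m.
B = 4π×10⁻⁷ × 5481 × 5.16 = 3.55×10⁻² T.

B ≈ 35.5 mT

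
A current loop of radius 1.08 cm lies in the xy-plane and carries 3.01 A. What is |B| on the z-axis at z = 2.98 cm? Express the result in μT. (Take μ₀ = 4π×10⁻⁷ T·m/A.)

On the axis of a circular loop, B = μ₀IR² / [2(R²+z²)^(3/2)].
R² + z² = (0.0108)² + (0.0298)² = 0.001005 m², and (R²+z²)^(3/2) = 3.18×10⁻⁵ m³.
B = (4π×10⁻⁷ × 3.01 × 0.0001166) / (2 × 3.18×10⁻⁵) = 6.93×10⁻⁶ T.

B ≈ 6.93 μT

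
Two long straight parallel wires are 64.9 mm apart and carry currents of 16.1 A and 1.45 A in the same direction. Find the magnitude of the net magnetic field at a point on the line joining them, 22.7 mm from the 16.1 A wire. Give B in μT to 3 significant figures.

B ≈ 135 μT

Each long wire gives B = μ₀I/(2πd). Distances are d₁ = 0.0227 m and d₂ = 0.0422 m.
B₁ = 1.42×10⁻⁴ T, B₂ = 6.87×10⁻⁶ T.
Between parallel currents the two contributions point in opposite directions, so they subtract. B = |B₁ − B₂| = |1.42×10⁻⁴ − 6.87×10⁻⁶| = 1.35×10⁻⁴ T.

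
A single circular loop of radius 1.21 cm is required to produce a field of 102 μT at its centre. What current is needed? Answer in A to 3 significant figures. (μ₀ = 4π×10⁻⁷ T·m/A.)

I ≈ 1.96 A

At the centre of a circular loop B = μ₀I/(2R), so I = 2RB/μ₀.
With R = 0.0121 m, I = 2 × 0.0121 × 1.02×10⁻⁴ / (4π×10⁻⁷) = 1.96 A.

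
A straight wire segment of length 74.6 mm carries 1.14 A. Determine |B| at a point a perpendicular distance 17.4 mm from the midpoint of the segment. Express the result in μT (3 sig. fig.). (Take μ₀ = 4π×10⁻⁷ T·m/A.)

B ≈ 11.9 μT

For a finite straight segment, B = (μ₀I/4πd)(sinθ₁ + sinθ₂), where θ₁, θ₂ are the angles from the perpendicular to each end.
The perpendicular from the point meets the wire at its midpoint, so each end is L/2 = 0.0373 m away along the wire.
sinθ₁ = 0.0373/√(0.0373²+0.0174²) = 0.9062; sinθ₂ = 0.0373/√(0.0373²+0.0174²) = 0.9062.
B = (4π×10⁻⁷ × 1.14) / (4π × 0.0174) × (0.9062 + 0.9062) = 1.19×10⁻⁵ T.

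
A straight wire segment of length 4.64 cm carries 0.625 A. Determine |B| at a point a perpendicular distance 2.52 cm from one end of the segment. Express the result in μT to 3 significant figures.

For a finite straight segment, B = (μ₀I/4πd)(sinθ₁ + sinθ₂), where θ₁, θ₂ are the angles from the perpendicular to each end.
The perpendicular foot is at one end, so the two end-offsets along the wire are 0 and L = 0.0464 m.
sinθ₁ = 0/√(0²+0.0252²) = 0.0000; sinθ₂ = 0.0464/√(0.0464²+0.0252²) = 0.8788.
B = (4π×10⁻⁷ × 0.625) / (4π × 0.0252) × (0.0000 + 0.8788) = 2.18×10⁻⁶ T.

B ≈ 2.18 μT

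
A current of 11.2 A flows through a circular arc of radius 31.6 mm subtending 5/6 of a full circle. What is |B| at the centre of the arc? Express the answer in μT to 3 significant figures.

The Biot–Savart field of a circular arc at its centre is B = μ₀Iφ/(4πR), with φ = 5.236 rad.
B = (4π×10⁻⁷ × 11.2 × 5.236) / (4π × 0.0316) = 1.86×10⁻⁴ T.

B ≈ 186 μT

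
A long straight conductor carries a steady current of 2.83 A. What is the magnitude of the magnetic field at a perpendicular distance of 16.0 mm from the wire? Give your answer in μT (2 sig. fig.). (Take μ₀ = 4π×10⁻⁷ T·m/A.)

B ≈ 35 μT

For an infinitely long straight wire, B = μ₀I/(2πd).
B = (4π×10⁻⁷ × 2.83) / (2π × 0.016) = 3.54×10⁻⁵ T.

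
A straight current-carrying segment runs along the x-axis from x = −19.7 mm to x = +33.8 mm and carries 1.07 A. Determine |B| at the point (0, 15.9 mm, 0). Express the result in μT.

B ≈ 11.3 μT

For a finite straight segment, B = (μ₀I/4πd)(sinθ₁ + sinθ₂), where θ₁, θ₂ are the angles from the perpendicular to each end.
The perpendicular distance is d = 0.0159 m; the end-offsets along the wire are a = 0.0197 m and b = 0.0338 m.
sinθ₁ = 0.0197/√(0.0197²+0.0159²) = 0.7782; sinθ₂ = 0.0338/√(0.0338²+0.0159²) = 0.9049.
B = (4π×10⁻⁷ × 1.07) / (4π × 0.0159) × (0.7782 + 0.9049) = 1.13×10⁻⁵ T.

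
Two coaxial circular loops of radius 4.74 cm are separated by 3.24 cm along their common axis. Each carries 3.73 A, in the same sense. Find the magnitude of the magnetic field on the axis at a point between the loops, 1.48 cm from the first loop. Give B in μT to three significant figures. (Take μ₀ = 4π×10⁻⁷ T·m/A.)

Each loop contributes B = μ₀IR²/[2(R²+z²)^(3/2)] on the axis, with z measured from that loop.
Loop 1 (z = 0.0148 m): B₁ = 4.30×10⁻⁵ T. Loop 2 (z = 0.0176 m): B₂ = 4.07×10⁻⁵ T.
The fields add: B = B₁ + B₂ = 8.37×10⁻⁵ T.

B ≈ 83.7 μT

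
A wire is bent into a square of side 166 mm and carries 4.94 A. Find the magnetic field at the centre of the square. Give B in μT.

B ≈ 33.7 μT

Each side is a finite straight segment at perpendicular distance d = a/(2 tan(π/4)) = 0.083 m from the centre, with end-angles ±π/4.
One side contributes B₁ = (μ₀I/4πd)·2 sin(π/4) = 8.42×10⁻⁶ T.
All 4 sides add in the same direction: B = 4 × 8.42×10⁻⁶ = 3.37×10⁻⁵ T.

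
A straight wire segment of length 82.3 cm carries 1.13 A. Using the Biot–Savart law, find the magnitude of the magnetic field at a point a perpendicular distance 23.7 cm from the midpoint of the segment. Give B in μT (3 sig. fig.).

B ≈ 0.826 μT

For a finite straight segment, B = (μ₀I/4πd)(sinθ₁ + sinθ₂), where θ₁, θ₂ are the angles from the perpendicular to each end.
The perpendicular from the point meets the wire at its midpoint, so each end is L/2 = 0.4115 m away along the wire.
sinθ₁ = 0.4115/√(0.4115²+0.237²) = 0.8666; sinθ₂ = 0.4115/√(0.4115²+0.237²) = 0.8666.
B = (4π×10⁻⁷ × 1.13) / (4π × 0.237) × (0.8666 + 0.8666) = 8.26×10⁻⁷ T.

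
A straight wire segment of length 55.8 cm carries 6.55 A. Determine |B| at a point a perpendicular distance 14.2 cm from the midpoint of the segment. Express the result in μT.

B ≈ 8.22 μT

For a finite straight segment, B = (μ₀I/4πd)(sinθ₁ + sinθ₂), where θ₁, θ₂ are the angles from the perpendicular to each end.
The perpendicular from the point meets the wire at its midpoint, so each end is L/2 = 0.279 m away along the wire.
sinθ₁ = 0.279/√(0.279²+0.142²) = 0.8912; sinθ₂ = 0.279/√(0.279²+0.142²) = 0.8912.
B = (4π×10⁻⁷ × 6.55) / (4π × 0.142) × (0.8912 + 0.8912) = 8.22×10⁻⁶ T.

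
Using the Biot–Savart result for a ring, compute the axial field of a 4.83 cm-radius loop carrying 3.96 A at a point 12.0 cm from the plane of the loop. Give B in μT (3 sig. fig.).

On the axis of a circular loop, B = μ₀IR² / [2(R²+z²)^(3/2)].
R² + z² = (0.0483)² + (0.12)² = 0.01673 m², and (R²+z²)^(3/2) = 2.16×10⁻³ m³.
B = (4π×10⁻⁷ × 3.96 × 0.002333) / (2 × 2.16×10⁻³) = 2.68×10⁻⁶ T.

B ≈ 2.68 μT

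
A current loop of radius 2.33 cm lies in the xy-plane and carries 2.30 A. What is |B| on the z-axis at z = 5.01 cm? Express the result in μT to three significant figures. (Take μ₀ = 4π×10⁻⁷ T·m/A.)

On the axis of a circular loop, B = μ₀IR² / [2(R²+z²)^(3/2)].
R² + z² = (0.0233)² + (0.0501)² = 0.003053 m², and (R²+z²)^(3/2) = 1.69×10⁻⁴ m³.
B = (4π×10⁻⁷ × 2.30 × 0.0005429) / (2 × 1.69×10⁻⁴) = 4.65×10⁻⁶ T.

B ≈ 4.65 μT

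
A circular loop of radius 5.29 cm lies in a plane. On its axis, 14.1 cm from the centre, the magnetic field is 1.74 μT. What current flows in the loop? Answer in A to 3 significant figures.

I ≈ 3.38 A

On the axis of a loop, B = μ₀IR²/[2(R²+z²)^(3/2)], so I = 2B(R²+z²)^(3/2)/(μ₀R²).
R² + z² = 0.002798 + 0.01988 = 0.02268 m²; raised to 3/2 gives 3.42×10⁻³ m³.
I = 2 × 1.74×10⁻⁶ × 3.42×10⁻³ / (1.26×10⁻⁶ × 0.002798) = 3.38 A.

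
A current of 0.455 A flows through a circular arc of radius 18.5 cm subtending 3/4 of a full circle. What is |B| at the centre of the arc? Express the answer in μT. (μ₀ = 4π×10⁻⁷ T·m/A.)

The Biot–Savart field of a circular arc at its centre is B = μ₀Iφ/(4πR), with φ = 4.712 rad.
B = (4π×10⁻⁷ × 0.455 × 4.712) / (4π × 0.185) = 1.16×10⁻⁶ T.

B ≈ 1.16 μT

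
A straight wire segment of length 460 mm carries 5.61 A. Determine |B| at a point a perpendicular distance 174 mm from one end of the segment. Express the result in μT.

B ≈ 3.02 μT

For a finite straight segment, B = (μ₀I/4πd)(sinθ₁ + sinθ₂), where θ₁, θ₂ are the angles from the perpendicular to each end.
The perpendicular foot is at one end, so the two end-offsets along the wire are 0 and L = 0.46 m.
sinθ₁ = 0/√(0²+0.174²) = 0.0000; sinθ₂ = 0.46/√(0.46²+0.174²) = 0.9353.
B = (4π×10⁻⁷ × 5.61) / (4π × 0.174) × (0.0000 + 0.9353) = 3.02×10⁻⁶ T.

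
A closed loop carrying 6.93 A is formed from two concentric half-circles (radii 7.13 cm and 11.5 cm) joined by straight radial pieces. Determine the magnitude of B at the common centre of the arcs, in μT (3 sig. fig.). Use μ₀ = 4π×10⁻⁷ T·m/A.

B ≈ 11.6 μT

The radial connectors point toward the centre, so dl × r̂ = 0 and they contribute nothing.
Each semicircle gives μ₀I/(4R): inner arc 3.05×10⁻⁵ T, outer arc 1.89×10⁻⁵ T.
The two arcs carry current in opposite angular senses, so their fields oppose: B = |3.05×10⁻⁵ − 1.89×10⁻⁵| = 1.16×10⁻⁵ T.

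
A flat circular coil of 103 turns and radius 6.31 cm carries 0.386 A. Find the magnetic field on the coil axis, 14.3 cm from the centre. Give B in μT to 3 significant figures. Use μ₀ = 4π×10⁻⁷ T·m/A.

B ≈ 26.0 μT

For an N-turn flat coil, B = Nμ₀IR²/[2(R²+z²)^(3/2)] with R = 0.0631 m, z = 0.143 m.
B = 103 × 2.53×10⁻⁷ T = 2.60×10⁻⁵ T.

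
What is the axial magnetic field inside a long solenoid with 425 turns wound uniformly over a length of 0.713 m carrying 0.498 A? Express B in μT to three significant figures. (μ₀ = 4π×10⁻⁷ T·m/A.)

B ≈ 373 μT

Inside a long solenoid, B = μ₀nI with n = 596.1 turns/m.
B = 4π×10⁻⁷ × 596.1 × 0.498 = 3.73×10⁻⁴ T.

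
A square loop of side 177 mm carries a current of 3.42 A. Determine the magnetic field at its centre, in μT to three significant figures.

B ≈ 21.9 μT

Each side is a finite straight segment at perpendicular distance d = a/(2 tan(π/4)) = 0.0885 m from the centre, with end-angles ±π/4.
One side contributes B₁ = (μ₀I/4πd)·2 sin(π/4) = 5.47×10⁻⁶ T.
All 4 sides add in the same direction: B = 4 × 5.47×10⁻⁶ = 2.19×10⁻⁵ T.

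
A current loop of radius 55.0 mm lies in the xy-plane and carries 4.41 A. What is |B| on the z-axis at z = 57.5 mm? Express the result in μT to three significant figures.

On the axis of a circular loop, B = μ₀IR² / [2(R²+z²)^(3/2)].
R² + z² = (0.055)² + (0.0575)² = 0.006331 m², and (R²+z²)^(3/2) = 5.04×10⁻⁴ m³.
B = (4π×10⁻⁷ × 4.41 × 0.003025) / (2 × 5.04×10⁻⁴) = 1.66×10⁻⁵ T.

B ≈ 16.6 μT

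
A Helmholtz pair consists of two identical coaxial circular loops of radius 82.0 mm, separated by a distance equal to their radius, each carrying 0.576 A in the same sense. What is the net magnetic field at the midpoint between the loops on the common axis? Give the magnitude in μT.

B ≈ 6.32 μT

Each loop contributes B = μ₀IR²/[2(R²+z²)^(3/2)] on the axis, with z measured from that loop.
Loop 1 (z = 0.041 m): B₁ = 3.16×10⁻⁶ T. Loop 2 (z = 0.041 m): B₂ = 3.16×10⁻⁶ T.
The fields add: B = B₁ + B₂ = 6.32×10⁻⁶ T.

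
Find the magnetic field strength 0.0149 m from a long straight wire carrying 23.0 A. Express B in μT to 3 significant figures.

For an infinitely long straight wire, B = μ₀I/(2πd).
B = (4π×10⁻⁷ × 23.0) / (2π × 0.0149) = 3.09×10⁻⁴ T.

B ≈ 309 μT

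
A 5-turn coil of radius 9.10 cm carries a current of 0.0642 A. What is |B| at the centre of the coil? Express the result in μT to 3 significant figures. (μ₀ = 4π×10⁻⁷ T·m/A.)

B ≈ 2.22 μT

For an N-turn flat coil, B = Nμ₀I/(2R) with R = 0.091 m.
B = 5 × 4.43×10⁻⁷ T = 2.22×10⁻⁶ T.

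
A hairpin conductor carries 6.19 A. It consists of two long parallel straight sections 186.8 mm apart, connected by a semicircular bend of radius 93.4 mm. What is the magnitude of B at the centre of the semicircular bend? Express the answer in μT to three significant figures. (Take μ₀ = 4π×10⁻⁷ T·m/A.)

The semicircular arc contributes B_arc = μ₀I·π/(4πR) = μ₀I/(4R) = 2.08×10⁻⁵ T.
Each semi-infinite lead is at perpendicular distance R = 0.0934 m from the centre, with the perpendicular foot at its near end, so it contributes μ₀I/(4πR); both point the same way, together 1.33×10⁻⁵ T.
Arc and leads all point the same direction: B = 2.08×10⁻⁵ + 1.33×10⁻⁵ = 3.41×10⁻⁵ T.

B ≈ 34.1 μT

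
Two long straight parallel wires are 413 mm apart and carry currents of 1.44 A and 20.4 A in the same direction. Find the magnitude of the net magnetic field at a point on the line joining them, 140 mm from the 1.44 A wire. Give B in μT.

B ≈ 12.9 μT

Each long wire gives B = μ₀I/(2πd). Distances are d₁ = 0.14 m and d₂ = 0.273 m.
B₁ = 2.06×10⁻⁶ T, B₂ = 1.49×10⁻⁵ T.
Between parallel currents the two contributions point in opposite directions, so they subtract. B = |B₁ − B₂| = |2.06×10⁻⁶ − 1.49×10⁻⁵| = 1.29×10⁻⁵ T.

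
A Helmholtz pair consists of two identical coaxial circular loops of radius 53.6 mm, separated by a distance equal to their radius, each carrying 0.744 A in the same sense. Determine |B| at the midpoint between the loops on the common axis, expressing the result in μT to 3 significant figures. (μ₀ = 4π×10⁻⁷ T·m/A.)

Each loop contributes B = μ₀IR²/[2(R²+z²)^(3/2)] on the axis, with z measured from that loop.
Loop 1 (z = 0.0268 m): B₁ = 6.24×10⁻⁶ T. Loop 2 (z = 0.0268 m): B₂ = 6.24×10⁻⁶ T.
The fields add: B = B₁ + B₂ = 1.25×10⁻⁵ T.

B ≈ 12.5 μT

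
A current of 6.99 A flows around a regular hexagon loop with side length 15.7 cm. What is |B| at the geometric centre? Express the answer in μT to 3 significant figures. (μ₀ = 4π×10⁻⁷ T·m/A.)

B ≈ 30.8 μT

Each side is a finite straight segment at perpendicular distance d = a/(2 tan(π/6)) = 0.136 m from the centre, with end-angles ±π/6.
One side contributes B₁ = (μ₀I/4πd)·2 sin(π/6) = 5.14×10⁻⁶ T.
All 6 sides add in the same direction: B = 6 × 5.14×10⁻⁶ = 3.08×10⁻⁵ T.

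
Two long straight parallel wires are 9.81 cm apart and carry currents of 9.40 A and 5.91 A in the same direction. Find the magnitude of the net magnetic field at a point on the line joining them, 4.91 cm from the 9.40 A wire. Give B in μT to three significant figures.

Each long wire gives B = μ₀I/(2πd). Distances are d₁ = 0.0491 m and d₂ = 0.049 m.
B₁ = 3.83×10⁻⁵ T, B₂ = 2.41×10⁻⁵ T.
Between parallel currents the two contributions point in opposite directions, so they subtract. B = |B₁ − B₂| = |3.83×10⁻⁵ − 2.41×10⁻⁵| = 1.42×10⁻⁵ T.

B ≈ 14.2 μT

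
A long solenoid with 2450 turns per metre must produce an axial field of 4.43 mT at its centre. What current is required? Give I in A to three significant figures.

Inside a long solenoid B = μ₀nI with n = 2450 m⁻¹, so I = B/(μ₀n).
I = 4.43×10⁻³ / (4π×10⁻⁷ × 2450) = 1.44 A.

I ≈ 1.44 A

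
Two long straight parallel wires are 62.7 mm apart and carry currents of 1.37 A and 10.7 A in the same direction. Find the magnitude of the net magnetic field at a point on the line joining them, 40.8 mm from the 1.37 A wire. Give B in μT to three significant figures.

B ≈ 91.0 μT

Each long wire gives B = μ₀I/(2πd). Distances are d₁ = 0.0408 m and d₂ = 0.0219 m.
B₁ = 6.72×10⁻⁶ T, B₂ = 9.77×10⁻⁵ T.
Between parallel currents the two contributions point in opposite directions, so they subtract. B = |B₁ − B₂| = |6.72×10⁻⁶ − 9.77×10⁻⁵| = 9.10×10⁻⁵ T.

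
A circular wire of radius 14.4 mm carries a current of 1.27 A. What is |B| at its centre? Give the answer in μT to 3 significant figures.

B ≈ 55.4 μT

At the centre of a circular loop the Biot–Savart law gives B = μ₀I/(2R).
B = (4π×10⁻⁷ × 1.27) / (2 × 0.0144) = 5.54×10⁻⁵ T.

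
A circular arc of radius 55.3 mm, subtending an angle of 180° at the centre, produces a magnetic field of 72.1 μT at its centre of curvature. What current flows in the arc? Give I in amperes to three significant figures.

I ≈ 12.7 A

For a circular arc, B = μ₀Iφ/(4πR) with φ in radians; here φ = 3.142 rad.
So I = 4πRB/(μ₀φ) = 4π × 0.0553 × 7.21×10⁻⁵ / (4π×10⁻⁷ × 3.142) = 12.7 A.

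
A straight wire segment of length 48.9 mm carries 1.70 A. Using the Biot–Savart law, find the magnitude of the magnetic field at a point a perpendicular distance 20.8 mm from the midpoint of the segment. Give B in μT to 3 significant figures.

B ≈ 12.5 μT

For a finite straight segment, B = (μ₀I/4πd)(sinθ₁ + sinθ₂), where θ₁, θ₂ are the angles from the perpendicular to each end.
The perpendicular from the point meets the wire at its midpoint, so each end is L/2 = 0.02445 m away along the wire.
sinθ₁ = 0.02445/√(0.02445²+0.0208²) = 0.7617; sinθ₂ = 0.02445/√(0.02445²+0.0208²) = 0.7617.
B = (4π×10⁻⁷ × 1.70) / (4π × 0.0208) × (0.7617 + 0.7617) = 1.25×10⁻⁵ T.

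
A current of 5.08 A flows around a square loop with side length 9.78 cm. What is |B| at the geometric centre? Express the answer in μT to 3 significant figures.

Each side is a finite straight segment at perpendicular distance d = a/(2 tan(π/4)) = 0.0489 m from the centre, with end-angles ±π/4.
One side contributes B₁ = (μ₀I/4πd)·2 sin(π/4) = 1.47×10⁻⁵ T.
All 4 sides add in the same direction: B = 4 × 1.47×10⁻⁵ = 5.88×10⁻⁵ T.

B ≈ 58.8 μT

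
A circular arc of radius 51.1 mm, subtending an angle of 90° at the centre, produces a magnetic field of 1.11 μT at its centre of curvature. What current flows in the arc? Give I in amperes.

For a circular arc, B = μ₀Iφ/(4πR) with φ in radians; here φ = 1.571 rad.
So I = 4πRB/(μ₀φ) = 4π × 0.0511 × 1.11×10⁻⁶ / (4π×10⁻⁷ × 1.571) = 0.361 A.

I ≈ 0.361 A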